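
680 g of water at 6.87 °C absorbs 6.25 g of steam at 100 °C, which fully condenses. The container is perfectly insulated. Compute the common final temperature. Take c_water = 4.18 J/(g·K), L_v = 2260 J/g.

T_f ≈ 12.6 °C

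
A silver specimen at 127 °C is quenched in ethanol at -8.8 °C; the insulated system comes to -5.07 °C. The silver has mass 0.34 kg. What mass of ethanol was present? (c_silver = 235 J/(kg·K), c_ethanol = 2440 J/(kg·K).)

m ≈ 1.16 kg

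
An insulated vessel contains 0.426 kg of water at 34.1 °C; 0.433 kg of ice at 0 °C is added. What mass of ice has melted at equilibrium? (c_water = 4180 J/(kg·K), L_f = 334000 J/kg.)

m_melted ≈ 0.182 kg

Water can give up m c ΔT = 0.426·4180·34.1 = 60721 J before reaching 0 °C.
Fully melting the ice requires m_ice L_f = 0.433·334000 = 144622 J.
60721 J < 144622 J, so only part of the ice melts and the system sits at 0 °C.
Mass melted = 60721/334000 ≈ 0.1818 kg.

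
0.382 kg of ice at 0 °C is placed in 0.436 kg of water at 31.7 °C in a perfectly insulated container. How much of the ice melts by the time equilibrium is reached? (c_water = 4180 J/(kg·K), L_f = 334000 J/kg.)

Heat available from the water dropping to 0 °C: 0.436·4180·31.7 = 57773 J.
Melting all 0.382 kg of ice would need 0.382·334000 = 127588 J.
57773 J < 127588 J, so only part of the ice melts and the system sits at 0 °C.
Mass melted = 57773/334000 ≈ 0.173 kg.

m_melted ≈ 0.173 kg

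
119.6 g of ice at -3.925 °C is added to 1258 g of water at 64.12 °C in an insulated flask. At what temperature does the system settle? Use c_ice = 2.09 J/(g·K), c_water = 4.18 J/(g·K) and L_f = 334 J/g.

T_f ≈ 51.4 °C

Sum of m c ΔT and latent-heat terms is zero:
warm ice to 0 °C: 119.6×2.09×(0 − (-3.925)) = 981.11
  fusion: m_ice L_f = 119.6×334 = 39946
  meltwater 0→T: 119.6×4.18×T = 499.93 T
  water: 5258.4(T − 64.12)
5758.4 T = 337171 − 40928 = 296244
T ≈ 51.45 °C. Since T > 0 °C, the all-ice-melts assumption holds.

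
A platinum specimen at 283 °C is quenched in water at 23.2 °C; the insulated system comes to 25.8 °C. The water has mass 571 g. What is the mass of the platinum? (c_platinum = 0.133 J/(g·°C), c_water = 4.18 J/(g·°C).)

Conservation of energy gives ΣQ = 0:
m×0.133×(25.8 − 283) + 571×4.18×(25.8 − 23.2) = 0
-34.21 m = -6205.6
m = -6205.6/-34.21 ≈ 181.4 g

m ≈ 181 g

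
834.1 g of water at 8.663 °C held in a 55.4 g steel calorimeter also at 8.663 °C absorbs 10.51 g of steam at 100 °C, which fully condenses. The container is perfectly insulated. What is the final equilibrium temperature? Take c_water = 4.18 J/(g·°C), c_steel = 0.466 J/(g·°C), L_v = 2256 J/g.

T_f ≈ 16.5 °C

Sum of m c ΔT and latent-heat terms is zero:
condense steam: −10.51×2256 = −23711; condensed water 100 °C→T: 43.93(T − 100); original water: 3486.5(T − 8.663); steel cup: 55.4×0.466×(T − 8.663) = 25.82(T − 8.663)
3556.3 T = 23711 + 4393.2 + 30428 = 58531
T ≈ 16.46 °C, under the boiling point, so the assumption holds.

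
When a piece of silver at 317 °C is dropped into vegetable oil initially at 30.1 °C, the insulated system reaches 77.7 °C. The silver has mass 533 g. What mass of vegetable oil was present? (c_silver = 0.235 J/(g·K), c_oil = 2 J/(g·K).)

Let T be the final temperature. ΣQ_i = 0:
533·0.235·(77.7 − 317) + m·2·(77.7 − 30.1) = 0
95.2 m = 29974
m = 29974/95.2 ≈ 314.8 g

m ≈ 315 g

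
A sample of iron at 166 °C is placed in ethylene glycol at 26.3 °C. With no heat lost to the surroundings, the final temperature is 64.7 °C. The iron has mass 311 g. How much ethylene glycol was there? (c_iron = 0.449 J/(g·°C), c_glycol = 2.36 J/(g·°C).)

Heat lost by the iron = heat gained by the glycol:
311×0.449×(166 − 64.7) = m×2.36×(64.7 − 26.3)
90.62 m = 14145  ⇒  m ≈ 156.1 g

m ≈ 156 g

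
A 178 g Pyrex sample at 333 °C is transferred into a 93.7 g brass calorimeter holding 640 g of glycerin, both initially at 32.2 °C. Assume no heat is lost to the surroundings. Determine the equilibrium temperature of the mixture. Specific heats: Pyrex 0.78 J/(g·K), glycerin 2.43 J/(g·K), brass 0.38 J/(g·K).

Net heat exchanged in the isolated system is zero:
178·0.78·(T − 333) + 640·2.43·(T − 32.2) + 93.7·0.38·(T − 32.2) = 0
1729.6 T = 97458
T = 97458/1729.6 ≈ 56.35 °C

T_f ≈ 56.3 °C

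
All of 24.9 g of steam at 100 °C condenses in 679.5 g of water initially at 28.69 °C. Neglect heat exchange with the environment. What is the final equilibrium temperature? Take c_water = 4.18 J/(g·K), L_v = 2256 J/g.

Taking heat into each body as positive, Σ m c ΔT = 0:
latent heat released on condensation: 24.9·2256 = 56174
  condensed water 100 °C→T: 104.08(T − 100)
  original water: 2840.3(T − 28.69)
2944.4 T = 56174 + 10408 + 81488 = 148071
T ≈ 50.29 °C, under the boiling point, so the assumption holds.

T_f ≈ 50.3 °C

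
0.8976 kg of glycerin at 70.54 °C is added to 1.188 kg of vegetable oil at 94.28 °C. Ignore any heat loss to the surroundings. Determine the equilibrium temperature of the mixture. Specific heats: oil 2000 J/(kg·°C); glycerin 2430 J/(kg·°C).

T_f ≈ 82.9 °C

Set heat shed by the hot body equal to heat absorbed by the cold body:
1.188·2000·(94.28 − T) = 0.8976·2430·(T − 70.54)
2376(94.28 − T) = 2181.2(T − 70.54)
4557.2 T = 377869  ⇒  T ≈ 82.92 °C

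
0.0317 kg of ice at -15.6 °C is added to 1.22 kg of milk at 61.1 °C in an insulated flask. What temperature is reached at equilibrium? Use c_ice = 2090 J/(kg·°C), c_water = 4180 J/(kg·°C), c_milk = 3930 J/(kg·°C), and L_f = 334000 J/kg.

T_f ≈ 57.1 °C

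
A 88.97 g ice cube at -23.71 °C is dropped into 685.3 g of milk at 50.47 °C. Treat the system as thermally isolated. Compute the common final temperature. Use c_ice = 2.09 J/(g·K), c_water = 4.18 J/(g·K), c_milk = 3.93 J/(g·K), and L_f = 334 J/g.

Conservation of energy gives ΣQ = 0:
ice -23.71→0 °C: 88.97×2.09×23.71 = 4408.8
  fusion: m_ice L_f = 88.97×334 = 29716
  warm the meltwater: 371.89 T
  milk: 2693.2(T − 50.47)
3065.1 T = 135927 − 34125 = 101802
T ≈ 33.21 °C (positive, so assuming full melt was valid).

T_f ≈ 33.2 °C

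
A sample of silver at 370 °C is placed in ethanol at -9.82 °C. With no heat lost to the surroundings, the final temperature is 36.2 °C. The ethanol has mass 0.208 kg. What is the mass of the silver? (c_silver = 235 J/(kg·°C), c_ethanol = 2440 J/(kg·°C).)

Conservation of energy gives ΣQ = 0:
m·235·(36.2 − 370) + 0.208·2440·(36.2 − (-9.82)) = 0
-78443 m = -23356
m = -23356/-78443 ≈ 0.2977 kg

m ≈ 0.298 kg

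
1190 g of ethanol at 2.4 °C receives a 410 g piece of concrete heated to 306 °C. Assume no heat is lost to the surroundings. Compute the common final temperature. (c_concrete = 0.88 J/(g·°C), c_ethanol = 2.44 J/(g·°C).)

Energy conservation, ΣQ = 0:
410*0.88*(T − 306) + 1190*2.44*(T − 2.4) = 0
360.8(T − 306) + 2903.6(T − 2.4) = 0
3264.4 T = 117373
T ≈ 35.96 °C

T_f ≈ 36.0 °C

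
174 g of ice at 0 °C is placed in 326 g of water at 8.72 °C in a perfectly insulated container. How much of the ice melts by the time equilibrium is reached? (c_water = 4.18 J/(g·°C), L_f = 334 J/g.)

m_melted ≈ 35.6 g

Water can give up m c ΔT = 326×4.18×8.72 = 11883 J before reaching 0 °C.
Melting all 174 g of ice would need 174×334 = 58116 J.
That's not enough to melt it all — equilibrium is at 0 °C with ice remaining.
Mass melted = 11883/334 ≈ 35.58 g.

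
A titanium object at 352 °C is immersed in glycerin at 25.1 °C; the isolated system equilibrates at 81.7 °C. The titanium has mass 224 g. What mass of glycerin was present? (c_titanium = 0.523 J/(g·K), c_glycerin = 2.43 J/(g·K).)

Taking heat into each body as positive, Σ m c ΔT = 0:
224×0.523×(81.7 − 352) + m×2.43×(81.7 − 25.1) = 0
137.54 m = 31666
m = 31666/137.54 ≈ 230.2 g

m ≈ 230 g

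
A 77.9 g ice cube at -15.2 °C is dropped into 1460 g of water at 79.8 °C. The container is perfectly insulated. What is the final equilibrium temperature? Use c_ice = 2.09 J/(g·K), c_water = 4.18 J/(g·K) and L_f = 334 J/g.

Setting the total heat transfer to zero:
ice -15.2→0 °C: 77.9·2.09·15.2 = 2474.7
  latent heat to melt: 77.9·334 = 26019
  warm the meltwater: 325.62 T
  water: 6102.8(T − 79.8)
6428.4 T = 487003 − 28493 = 458510
T ≈ 71.33 °C (positive, so assuming full melt was valid).

T_f ≈ 71.3 °C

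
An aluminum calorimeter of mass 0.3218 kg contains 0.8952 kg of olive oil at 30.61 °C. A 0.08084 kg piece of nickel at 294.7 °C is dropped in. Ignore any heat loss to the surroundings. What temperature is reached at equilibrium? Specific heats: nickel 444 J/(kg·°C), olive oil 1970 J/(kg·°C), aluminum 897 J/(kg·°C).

T_f ≈ 35.1 °C

Conservation of energy gives ΣQ = 0:
0.08084×444×(T − 294.7) + 0.8952×1970×(T − 30.61) + 0.3218×897×(T − 30.61) = 0
35.89(T − 294.7) + 1763.5(T − 30.61) + 288.65(T − 30.61) = 0
2088.1 T = 73395
T ≈ 35.15 °C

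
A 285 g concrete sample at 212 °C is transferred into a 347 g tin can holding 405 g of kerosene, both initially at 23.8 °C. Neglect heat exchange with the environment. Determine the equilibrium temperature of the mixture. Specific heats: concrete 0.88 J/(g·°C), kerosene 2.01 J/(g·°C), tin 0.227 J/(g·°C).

T_f ≈ 65.1 °C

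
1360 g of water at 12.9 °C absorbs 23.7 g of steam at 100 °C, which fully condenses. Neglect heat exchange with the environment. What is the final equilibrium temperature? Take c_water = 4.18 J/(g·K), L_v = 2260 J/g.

T_f ≈ 23.7 °C

Energy balance with sensible and latent terms:
condense steam: −23.7·2260 = −53562
  condensed water 100 °C→T: 99.07(T − 100)
  original water: 5684.8(T − 12.9)
5783.9 T = 53562 + 9906.6 + 73334 = 136803
T ≈ 23.65 °C (< 100 °C, so full condensation is consistent).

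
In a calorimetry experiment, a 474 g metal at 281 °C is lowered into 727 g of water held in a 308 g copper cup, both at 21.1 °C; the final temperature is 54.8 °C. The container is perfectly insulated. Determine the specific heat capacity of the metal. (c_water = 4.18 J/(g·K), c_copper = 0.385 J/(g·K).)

Net heat exchanged in the isolated system is zero:
474×c×(54.8 − 281) + 727×4.18×(54.8 − 21.1) + 308×0.385×(54.8 − 21.1) = 0
-107219 c = -106406
c = -106406/-107219 ≈ 0.9924 J/(g·K)

c ≈ 0.992 J/(g·K)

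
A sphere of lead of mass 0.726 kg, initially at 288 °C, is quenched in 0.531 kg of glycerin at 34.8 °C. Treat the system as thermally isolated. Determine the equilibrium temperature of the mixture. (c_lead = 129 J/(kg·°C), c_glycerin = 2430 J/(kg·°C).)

T_f ≈ 51.9 °C

T_f is the heat-capacity-weighted average of the initial temperatures:
T_f = (93.65×288 + 1290.3×34.8) / (93.65 + 1290.3)
    = 71876 / 1384 ≈ 51.93 °C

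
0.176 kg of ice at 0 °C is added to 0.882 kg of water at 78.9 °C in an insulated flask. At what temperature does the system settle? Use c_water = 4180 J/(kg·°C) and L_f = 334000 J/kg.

Heat gained plus heat lost sum to zero:
melt ice: 0.176×334000 = 58784; meltwater 0→T: 0.176×4180×T = 735.68 T; water cools: 0.882×4180×(T − 78.9) = 3686.8(T − 78.9)
4422.4 T = 290885 − 58784 = 232101
T ≈ 52.48 °C — above 0 °C, consistent with complete melting.

T_f ≈ 52.5 °C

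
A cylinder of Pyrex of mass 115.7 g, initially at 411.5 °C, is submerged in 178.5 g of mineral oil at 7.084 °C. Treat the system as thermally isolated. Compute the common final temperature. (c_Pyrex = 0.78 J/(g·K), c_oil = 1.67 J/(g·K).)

Setting the total heat transfer to zero:
115.7×0.78×(T − 411.5) + 178.5×1.67×(T − 7.084) = 0
388.34 T = 39248
T = 39248 / 388.34 = 101 °C

T_f ≈ 101.1 °C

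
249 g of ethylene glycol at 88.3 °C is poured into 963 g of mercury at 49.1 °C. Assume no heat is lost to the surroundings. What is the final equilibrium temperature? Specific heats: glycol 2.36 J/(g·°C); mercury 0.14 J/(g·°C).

|Q_glycol| = |Q_mercury|:
249×2.36×(88.3 − T) = 963×0.14×(T − 49.1)
587.64(88.3 − T) = 134.82(T − 49.1)
722.46 T = 58508  ⇒  T ≈ 80.98 °C

T_f ≈ 81.0 °C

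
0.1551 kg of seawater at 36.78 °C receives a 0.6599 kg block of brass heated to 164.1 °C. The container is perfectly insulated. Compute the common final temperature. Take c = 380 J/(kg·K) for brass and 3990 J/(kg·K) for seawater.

T_f ≈ 73.5 °C

Energy conservation, ΣQ = 0:
0.6599×380×(T − 164.1) + 0.1551×3990×(T − 36.78) = 0
(250.76 + 618.85) T = 250.76×164.1 + 618.85×36.78
T ≈ 73.49 °C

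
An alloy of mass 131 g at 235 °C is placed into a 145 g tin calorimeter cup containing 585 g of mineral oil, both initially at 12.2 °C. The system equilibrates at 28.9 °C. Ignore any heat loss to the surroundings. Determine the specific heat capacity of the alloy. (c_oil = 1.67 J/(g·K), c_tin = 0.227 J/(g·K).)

c ≈ 0.625 J/(g·K)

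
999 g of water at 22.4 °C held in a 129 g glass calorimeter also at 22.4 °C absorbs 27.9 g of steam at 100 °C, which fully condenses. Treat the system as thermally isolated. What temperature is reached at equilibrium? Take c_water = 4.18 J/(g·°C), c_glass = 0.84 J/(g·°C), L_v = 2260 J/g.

T_f ≈ 38.8 °C

Net heat exchanged in the isolated system is zero:
condense steam: −27.9×2260 = −63054; condensate cools 100→T: 27.9×4.18×(T − 100) = 116.62(T − 100); water warms: 999×4.18×(T − 22.4) = 4175.8(T − 22.4); glass cup: 129×0.84×(T − 22.4) = 108.36(T − 22.4)
4400.8 T = 63054 + 11662 + 95966 = 170682
T ≈ 38.78 °C (< 100 °C, so full condensation is consistent).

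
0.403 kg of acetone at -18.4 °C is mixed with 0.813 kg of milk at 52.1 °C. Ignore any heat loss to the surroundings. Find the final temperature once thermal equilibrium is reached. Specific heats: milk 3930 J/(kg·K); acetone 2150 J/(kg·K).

T_f ≈ 37.1 °C

Set heat shed by the hot body equal to heat absorbed by the cold body:
0.813×3930×(52.1 − T) = 0.403×2150×(T − (-18.4))
3195.1(52.1 − T) = 866.45(T − (-18.4))
4061.5 T = 150522  ⇒  T ≈ 37.06 °C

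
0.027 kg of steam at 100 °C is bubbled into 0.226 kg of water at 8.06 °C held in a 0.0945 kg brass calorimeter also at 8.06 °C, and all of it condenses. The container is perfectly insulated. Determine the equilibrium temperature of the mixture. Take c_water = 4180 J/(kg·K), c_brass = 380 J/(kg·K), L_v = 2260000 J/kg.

Let T be the final temperature. ΣQ_i = 0:
condense steam: −0.027×2260000 = −61020; condensed water 100 °C→T: 112.86(T − 100); water warms: 0.226×4180×(T − 8.06) = 944.68(T − 8.06); brass cup: 0.0945×380×(T − 8.06) = 35.91(T − 8.06)
1093.5 T = 61020 + 11286 + 7903.6 = 80210
T ≈ 73.35 °C — below 100 °C, confirming all the steam condensed.

T_f ≈ 73.4 °C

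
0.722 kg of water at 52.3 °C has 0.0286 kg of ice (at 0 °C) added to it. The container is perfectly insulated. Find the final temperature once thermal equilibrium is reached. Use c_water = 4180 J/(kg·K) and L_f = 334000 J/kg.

T_f ≈ 47.3 °C

Sum of m c ΔT and latent-heat terms is zero:
latent heat to melt: 0.0286×334000 = 9552.4
  meltwater 0→T: 0.0286×4180×T = 119.55 T
  water cools: 0.722×4180×(T − 52.3) = 3018(T − 52.3)
3137.5 T = 157839 − 9552.4 = 148287
T ≈ 47.26 °C — above 0 °C, consistent with complete melting.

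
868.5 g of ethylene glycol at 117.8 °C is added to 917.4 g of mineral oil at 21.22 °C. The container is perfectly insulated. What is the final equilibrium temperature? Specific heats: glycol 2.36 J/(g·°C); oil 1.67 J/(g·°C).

T_f ≈ 76.5 °C

Net heat exchanged in the isolated system is zero:
868.5×2.36×(T − 117.8) + 917.4×1.67×(T − 21.22) = 0
2049.7(T − 117.8) + 1532.1(T − 21.22) = 0
(2049.7 + 1532.1) T = 2049.7×117.8 + 1532.1×21.22
T = 273960/3581.7 ≈ 76.49 °C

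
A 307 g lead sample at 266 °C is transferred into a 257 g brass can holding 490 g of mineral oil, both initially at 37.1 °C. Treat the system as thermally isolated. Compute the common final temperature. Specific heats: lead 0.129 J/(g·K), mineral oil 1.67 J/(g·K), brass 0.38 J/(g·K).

T_f ≈ 46.6 °C

Let T be the final temperature. ΣQ_i = 0:
307×0.129×(T − 266) + 490×1.67×(T − 37.1) + 257×0.38×(T − 37.1) = 0
39.6(T − 266) + 818.3(T − 37.1) + 97.66(T − 37.1) = 0
(39.6 + 818.3 + 97.66) T = 39.6×266 + 818.3×37.1 + 97.66×37.1
T = 44517/955.56 ≈ 46.59 °C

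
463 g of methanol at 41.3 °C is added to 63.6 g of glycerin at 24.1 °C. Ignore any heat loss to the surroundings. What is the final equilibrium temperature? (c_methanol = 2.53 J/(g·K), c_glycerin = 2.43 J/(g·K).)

T_f ≈ 39.3 °C

Let T be the final temperature. ΣQ_i = 0:
463*2.53*(T − 41.3) + 63.6*2.43*(T − 24.1) = 0
1171.4(T − 41.3) + 154.55(T − 24.1) = 0
(1171.4 + 154.55) T = 1171.4*41.3 + 154.55*24.1
T ≈ 39.30 °C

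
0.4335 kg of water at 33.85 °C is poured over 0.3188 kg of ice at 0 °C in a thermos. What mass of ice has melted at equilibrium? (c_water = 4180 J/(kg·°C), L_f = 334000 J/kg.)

Cooling the water to 0 °C releases 0.4335·4180·33.85 = 61337 J.
Melting all 0.3188 kg of ice would need 0.3188·334000 = 106479 J.
Since 61337 < 106479 J, not all the ice melts; equilibrium is at 0 °C.
m_melt = 61337 / L_f = 0.1836 kg.

m_melted ≈ 0.184 kg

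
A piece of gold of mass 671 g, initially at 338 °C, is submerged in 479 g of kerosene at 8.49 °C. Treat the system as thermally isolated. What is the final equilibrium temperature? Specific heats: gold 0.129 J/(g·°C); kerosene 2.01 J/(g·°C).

Energy conservation, ΣQ = 0:
671·0.129·(T − 338) + 479·2.01·(T − 8.49) = 0
86.56(T − 338) + 962.79(T − 8.49) = 0
1049.3 T = 37431
T ≈ 35.67 °C

T_f ≈ 35.7 °C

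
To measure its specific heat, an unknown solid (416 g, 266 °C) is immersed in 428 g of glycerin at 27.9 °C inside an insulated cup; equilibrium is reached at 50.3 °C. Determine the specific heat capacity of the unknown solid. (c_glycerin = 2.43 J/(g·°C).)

c ≈ 0.26 J/(g·°C)

Heat lost by the unknown solid = heat gained by the glycerin:
416×c×(266 − 50.3) = 428×2.43×(50.3 − 27.9)
89731 c = 23297  ⇒  c ≈ 0.2596 J/(g·°C)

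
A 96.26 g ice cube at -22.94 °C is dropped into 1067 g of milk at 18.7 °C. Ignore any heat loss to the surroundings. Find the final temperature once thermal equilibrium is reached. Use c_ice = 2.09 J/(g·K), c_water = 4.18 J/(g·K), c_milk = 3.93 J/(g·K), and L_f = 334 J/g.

Conservation of energy gives ΣQ = 0:
warm ice to 0 °C: 96.26×2.09×(0 − (-22.94)) = 4615.1; fusion: m_ice L_f = 96.26×334 = 32151; warm the meltwater: 402.37 T; milk cools: 1067×3.93×(T − 18.7) = 4193.3(T − 18.7)
4595.7 T = 78415 − 36766 = 41649
T ≈ 9.06 °C. Since T > 0 °C, the all-ice-melts assumption holds.

T_f ≈ 9.1 °C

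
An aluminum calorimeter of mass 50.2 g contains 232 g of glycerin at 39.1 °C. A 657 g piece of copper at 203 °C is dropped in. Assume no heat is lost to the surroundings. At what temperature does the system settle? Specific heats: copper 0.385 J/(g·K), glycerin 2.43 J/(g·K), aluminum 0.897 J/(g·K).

T_f ≈ 87.2 °C

With ΣQ=0 the equilibrium temperature is the m·c-weighted mean:
T_f = (252.94×203 + 563.76×39.1 + 45.03×39.1) / (252.94 + 563.76 + 45.03)
    = 75152 / 861.73 ≈ 87.21 °C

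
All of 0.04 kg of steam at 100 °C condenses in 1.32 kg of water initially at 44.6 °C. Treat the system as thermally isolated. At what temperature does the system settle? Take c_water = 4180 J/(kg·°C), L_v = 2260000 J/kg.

T_f ≈ 62.1 °C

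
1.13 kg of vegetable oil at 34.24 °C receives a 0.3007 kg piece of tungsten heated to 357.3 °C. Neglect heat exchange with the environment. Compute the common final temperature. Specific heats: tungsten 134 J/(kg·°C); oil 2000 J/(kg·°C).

Heat gained plus heat lost sum to zero:
0.3007·134·(T − 357.3) + 1.13·2000·(T − 34.24) = 0
40.29(T − 357.3) + 2260(T − 34.24) = 0
2300.3 T = 91779
T = 91779 / 2300.3 = 39.9 °C

T_f ≈ 39.9 °C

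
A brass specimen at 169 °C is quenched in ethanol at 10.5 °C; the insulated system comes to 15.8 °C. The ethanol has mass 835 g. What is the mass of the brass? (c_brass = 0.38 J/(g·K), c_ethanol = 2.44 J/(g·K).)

m ≈ 185 g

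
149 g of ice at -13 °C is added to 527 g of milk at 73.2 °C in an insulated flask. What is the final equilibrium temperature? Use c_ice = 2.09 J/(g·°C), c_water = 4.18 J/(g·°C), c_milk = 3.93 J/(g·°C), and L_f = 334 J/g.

T_f ≈ 36.3 °C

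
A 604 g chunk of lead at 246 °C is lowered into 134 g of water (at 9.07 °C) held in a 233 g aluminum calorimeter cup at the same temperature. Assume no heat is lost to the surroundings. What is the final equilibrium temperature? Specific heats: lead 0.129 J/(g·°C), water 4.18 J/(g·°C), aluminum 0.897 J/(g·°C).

Energy conservation, ΣQ = 0:
604×0.129×(T − 246) + 134×4.18×(T − 9.07) + 233×0.897×(T − 9.07) = 0
77.92(T − 246) + 560.12(T − 9.07) + 209(T − 9.07) = 0
(77.92 + 560.12 + 209) T = 77.92×246 + 560.12×9.07 + 209×9.07
T ≈ 30.86 °C

T_f ≈ 30.9 °C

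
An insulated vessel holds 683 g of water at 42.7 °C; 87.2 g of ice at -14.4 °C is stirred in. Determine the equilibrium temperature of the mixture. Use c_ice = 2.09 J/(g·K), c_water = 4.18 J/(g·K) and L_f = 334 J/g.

T_f ≈ 28.0 °C

Setting the total heat transfer to zero:
warm ice to 0 °C: 87.2×2.09×(0 − (-14.4)) = 2624.4; melt ice: 87.2×334 = 29125; meltwater 0→T: 87.2×4.18×T = 364.5 T; water: 2854.9(T − 42.7)
3219.4 T = 121906 − 31749 = 90157
T ≈ 28.00 °C (positive, so assuming full melt was valid).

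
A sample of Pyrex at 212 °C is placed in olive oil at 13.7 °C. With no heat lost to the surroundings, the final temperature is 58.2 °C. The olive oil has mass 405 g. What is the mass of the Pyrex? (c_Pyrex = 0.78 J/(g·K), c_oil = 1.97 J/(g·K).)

Conservation of energy gives ΣQ = 0:
m×0.78×(58.2 − 212) + 405×1.97×(58.2 − 13.7) = 0
-119.96 m = -35504
m = -35504/-119.96 ≈ 296 g

m ≈ 296 g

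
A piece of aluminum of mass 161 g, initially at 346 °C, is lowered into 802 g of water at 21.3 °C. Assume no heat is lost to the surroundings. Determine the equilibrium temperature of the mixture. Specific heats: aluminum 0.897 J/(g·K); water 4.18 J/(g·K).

T_f ≈ 34.7 °C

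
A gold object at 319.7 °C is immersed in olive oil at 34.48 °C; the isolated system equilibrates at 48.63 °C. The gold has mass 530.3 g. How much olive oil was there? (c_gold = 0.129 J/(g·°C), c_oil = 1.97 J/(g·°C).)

Setting the total heat transfer to zero:
530.3×0.129×(48.63 − 319.7) + m×1.97×(48.63 − 34.48) = 0
27.88 m = 18544
m = 18544/27.88 ≈ 665.2 g

m ≈ 665 g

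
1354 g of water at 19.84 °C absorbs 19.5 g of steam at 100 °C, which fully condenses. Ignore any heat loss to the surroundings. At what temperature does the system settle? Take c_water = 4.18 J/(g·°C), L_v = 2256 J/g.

Conservation of energy gives ΣQ = 0:
steam→water at 100 °C releases m L_v = 19.5×2256 = 43992
  condensate cools 100→T: 19.5×4.18×(T − 100) = 81.51(T − 100)
  original water: 5659.7(T − 19.84)
5741.2 T = 43992 + 8151 + 112289 = 164432
T ≈ 28.64 °C, under the boiling point, so the assumption holds.

T_f ≈ 28.6 °C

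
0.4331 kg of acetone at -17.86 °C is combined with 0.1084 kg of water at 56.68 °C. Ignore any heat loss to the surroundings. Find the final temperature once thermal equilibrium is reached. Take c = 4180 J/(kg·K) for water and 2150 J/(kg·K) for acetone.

T_f ≈ 6.5 °C

Taking heat into each body as positive, Σ m c ΔT = 0:
0.1084*4180*(T − 56.68) + 0.4331*2150*(T − (-17.86)) = 0
453.11(T − 56.68) + 931.16(T − (-17.86)) = 0
(453.11 + 931.16) T = 453.11*56.68 + 931.16*(-17.86)
T = 9051.8 / 1384.3 = 6.54 °C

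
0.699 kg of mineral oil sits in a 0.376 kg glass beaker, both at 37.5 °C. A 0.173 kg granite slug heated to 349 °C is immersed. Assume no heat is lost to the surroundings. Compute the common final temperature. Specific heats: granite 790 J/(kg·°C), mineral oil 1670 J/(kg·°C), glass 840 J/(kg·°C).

T_f ≈ 63.8 °C

Conservation of energy gives ΣQ = 0:
0.173*790*(T − 349) + 0.699*1670*(T − 37.5) + 0.376*840*(T − 37.5) = 0
1619.8 T = 103317
T = 103317 / 1619.8 = 63.8 °C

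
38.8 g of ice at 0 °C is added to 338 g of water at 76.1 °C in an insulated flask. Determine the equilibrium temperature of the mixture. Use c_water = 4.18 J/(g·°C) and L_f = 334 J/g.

Energy conservation, ΣQ = 0:
fusion: m_ice L_f = 38.8·334 = 12959; warm the meltwater: 162.18 T; water cools: 338·4.18·(T − 76.1) = 1412.8(T − 76.1)
1575 T = 107517 − 12959 = 94558
T ≈ 60.04 °C — above 0 °C, consistent with complete melting.

T_f ≈ 60.0 °C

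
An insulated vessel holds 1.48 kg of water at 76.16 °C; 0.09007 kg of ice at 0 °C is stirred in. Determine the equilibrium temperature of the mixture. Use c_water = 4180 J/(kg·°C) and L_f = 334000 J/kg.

Energy balance with sensible and latent terms:
fusion: m_ice L_f = 0.09007×334000 = 30083; warm the meltwater: 376.49 T; water: 6186.4(T − 76.16)
6562.9 T = 471156 − 30083 = 441073
T ≈ 67.21 °C. Since T > 0 °C, the all-ice-melts assumption holds.

T_f ≈ 67.2 °C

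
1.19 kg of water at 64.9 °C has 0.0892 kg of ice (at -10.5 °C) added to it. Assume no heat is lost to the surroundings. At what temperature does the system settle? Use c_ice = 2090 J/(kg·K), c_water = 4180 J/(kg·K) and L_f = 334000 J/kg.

T_f ≈ 54.4 °C

Let T be the final temperature. ΣQ_i = 0:
warm ice to 0 °C: 0.0892·2090·(0 − (-10.5)) = 1957.5
  melt ice: 0.0892·334000 = 29793
  meltwater 0→T: 0.0892·4180·T = 372.86 T
  water cools: 1.19·4180·(T − 64.9) = 4974.2(T − 64.9)
5347.1 T = 322826 − 31750 = 291075
T ≈ 54.44 °C — above 0 °C, consistent with complete melting.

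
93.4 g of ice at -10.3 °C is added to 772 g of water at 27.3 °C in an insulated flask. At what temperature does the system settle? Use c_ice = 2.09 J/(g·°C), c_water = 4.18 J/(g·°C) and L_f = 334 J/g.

Energy conservation, ΣQ = 0:
ice -10.3→0 °C: 93.4×2.09×10.3 = 2010.6
  latent heat to melt: 93.4×334 = 31196
  meltwater 0→T: 93.4×4.18×T = 390.41 T
  water cools: 772×4.18×(T − 27.3) = 3227(T − 27.3)
3617.4 T = 88096 − 33206 = 54890
T ≈ 15.17 °C — above 0 °C, consistent with complete melting.

T_f ≈ 15.2 °C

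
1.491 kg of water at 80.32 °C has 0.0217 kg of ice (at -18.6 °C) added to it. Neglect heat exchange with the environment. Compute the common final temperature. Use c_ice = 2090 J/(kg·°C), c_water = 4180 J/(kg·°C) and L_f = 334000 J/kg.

Energy balance with sensible and latent terms:
warm ice to 0 °C: 0.0217·2090·(0 − (-18.6)) = 843.57; melt ice: 0.0217·334000 = 7247.8; meltwater 0→T: 0.0217·4180·T = 90.71 T; water: 6232.4(T − 80.32)
6323.1 T = 500585 − 8091.4 = 492493
T ≈ 77.89 °C (positive, so assuming full melt was valid).

T_f ≈ 77.9 °C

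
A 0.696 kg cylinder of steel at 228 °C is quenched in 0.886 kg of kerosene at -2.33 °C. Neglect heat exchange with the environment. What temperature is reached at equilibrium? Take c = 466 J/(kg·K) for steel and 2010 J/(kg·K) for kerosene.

T_f ≈ 33.2 °C

Heat lost by the steel equals heat gained by the kerosene:
0.696×466×(228 − T) = 0.886×2010×(T − (-2.33))
324.34(228 − T) = 1780.9(T − (-2.33))
2105.2 T = 69799  ⇒  T ≈ 33.16 °C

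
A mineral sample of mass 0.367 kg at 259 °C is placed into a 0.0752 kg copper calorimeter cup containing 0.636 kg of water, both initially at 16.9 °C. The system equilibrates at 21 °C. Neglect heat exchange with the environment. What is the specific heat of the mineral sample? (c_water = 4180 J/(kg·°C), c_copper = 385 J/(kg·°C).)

Let T be the final temperature. ΣQ_i = 0:
0.367×c×(21 − 259) + 0.636×4180×(21 − 16.9) + 0.0752×385×(21 − 16.9) = 0
-87.35 c = -11018
c = -11018/-87.35 ≈ 126.1 J/(kg·°C)

c ≈ 126 J/(kg·°C)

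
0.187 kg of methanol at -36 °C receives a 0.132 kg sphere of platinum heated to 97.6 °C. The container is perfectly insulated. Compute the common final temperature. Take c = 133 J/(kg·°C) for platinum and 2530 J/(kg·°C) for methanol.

Heat gained plus heat lost sum to zero:
0.132*133*(T − 97.6) + 0.187*2530*(T − (-36)) = 0
17.56(T − 97.6) + 473.11(T − (-36)) = 0
490.67 T = -15318
T ≈ -31.22 °C

T_f ≈ -31.2 °C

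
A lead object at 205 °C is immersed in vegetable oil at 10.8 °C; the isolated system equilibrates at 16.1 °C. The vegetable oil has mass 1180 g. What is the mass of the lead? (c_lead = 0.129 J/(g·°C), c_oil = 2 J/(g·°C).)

m ≈ 513 g

Heat lost by the lead = heat gained by the oil:
m×0.129×(205 − 16.1) = 1180×2×(16.1 − 10.8)
24.37 m = 12508  ⇒  m ≈ 513.3 g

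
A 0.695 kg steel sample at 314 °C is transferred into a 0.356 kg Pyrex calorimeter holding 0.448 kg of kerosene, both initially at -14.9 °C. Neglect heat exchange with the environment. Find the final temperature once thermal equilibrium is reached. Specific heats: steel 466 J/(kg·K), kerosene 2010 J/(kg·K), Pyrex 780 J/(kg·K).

T_f ≈ 56.0 °C

Heat gained plus heat lost sum to zero:
0.695*466*(T − 314) + 0.448*2010*(T − (-14.9)) + 0.356*780*(T − (-14.9)) = 0
(323.87 + 900.48 + 277.68) T = 323.87*314 + 900.48*(-14.9) + 277.68*(-14.9)
T = 84141/1502 ≈ 56.02 °C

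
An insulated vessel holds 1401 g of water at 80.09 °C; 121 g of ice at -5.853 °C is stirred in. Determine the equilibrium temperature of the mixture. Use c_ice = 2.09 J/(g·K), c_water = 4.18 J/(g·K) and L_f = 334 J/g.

Let T be the final temperature. ΣQ_i = 0:
warm ice to 0 °C: 121×2.09×(0 − (-5.853)) = 1480.2
  latent heat to melt: 121×334 = 40414
  meltwater 0→T: 121×4.18×T = 505.78 T
  water: 5856.2(T − 80.09)
6362 T = 469021 − 41894 = 427127
T ≈ 67.14 °C — above 0 °C, consistent with complete melting.

T_f ≈ 67.1 °C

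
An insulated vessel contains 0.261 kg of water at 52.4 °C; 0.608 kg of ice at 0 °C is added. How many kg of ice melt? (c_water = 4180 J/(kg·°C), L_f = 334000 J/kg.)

m_melted ≈ 0.171 kg

Heat available from the water dropping to 0 °C: 0.261·4180·52.4 = 57167 J.
Melting all 0.608 kg of ice would need 0.608·334000 = 203072 J.
Since 57167 < 203072 J, not all the ice melts; equilibrium is at 0 °C.
m_melt = 57167 / L_f = 0.1712 kg.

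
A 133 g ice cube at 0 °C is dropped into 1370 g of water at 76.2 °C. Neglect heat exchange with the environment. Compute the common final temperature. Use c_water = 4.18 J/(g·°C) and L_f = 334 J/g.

T_f ≈ 62.4 °C

Energy conservation, ΣQ = 0:
melt ice: 133·334 = 44422
  meltwater 0→T: 133·4.18·T = 555.94 T
  water cools: 1370·4.18·(T − 76.2) = 5726.6(T − 76.2)
6282.5 T = 436367 − 44422 = 391945
T ≈ 62.39 °C — above 0 °C, consistent with complete melting.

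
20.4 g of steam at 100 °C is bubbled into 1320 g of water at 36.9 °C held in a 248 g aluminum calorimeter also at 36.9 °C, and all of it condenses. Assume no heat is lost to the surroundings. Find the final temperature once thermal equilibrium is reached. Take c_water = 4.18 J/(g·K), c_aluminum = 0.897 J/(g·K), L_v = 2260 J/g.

T_f ≈ 45.7 °C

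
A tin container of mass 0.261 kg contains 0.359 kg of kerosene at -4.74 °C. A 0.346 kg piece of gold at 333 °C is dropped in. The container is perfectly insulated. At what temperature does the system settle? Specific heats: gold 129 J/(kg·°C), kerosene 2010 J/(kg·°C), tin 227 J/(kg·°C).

T_f ≈ 13.5 °C

With ΣQ=0 the equilibrium temperature is the m·c-weighted mean:
T_f = (44.63*333 + 721.59*(-4.74) + 59.25*(-4.74)) / (44.63 + 721.59 + 59.25)
    = 11162 / 825.47 ≈ 13.52 °C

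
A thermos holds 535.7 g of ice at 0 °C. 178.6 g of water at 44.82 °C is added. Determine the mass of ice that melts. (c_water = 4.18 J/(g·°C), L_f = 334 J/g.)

m_melted ≈ 100 g

Water can give up m c ΔT = 178.6·4.18·44.82 = 33460 J before reaching 0 °C.
Fully melting the ice requires m_ice L_f = 535.7·334 = 178924 J.
That's not enough to melt it all — equilibrium is at 0 °C with ice remaining.
m_melted·334 = 33460  ⇒  m_melted ≈ 100.2 g.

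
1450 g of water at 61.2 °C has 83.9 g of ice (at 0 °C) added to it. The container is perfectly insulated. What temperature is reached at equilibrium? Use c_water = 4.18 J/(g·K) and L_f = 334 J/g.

Sum of m c ΔT and latent-heat terms is zero:
melt ice: 83.9×334 = 28023
  warm the meltwater: 350.7 T
  water: 6061(T − 61.2)
6411.7 T = 370933 − 28023 = 342911
T ≈ 53.48 °C. Since T > 0 °C, the all-ice-melts assumption holds.

T_f ≈ 53.5 °C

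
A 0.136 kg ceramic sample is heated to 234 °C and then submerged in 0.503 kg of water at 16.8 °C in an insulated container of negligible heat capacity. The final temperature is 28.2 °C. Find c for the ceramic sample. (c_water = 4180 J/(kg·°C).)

c ≈ 856 J/(kg·°C)

Heat gained plus heat lost sum to zero:
0.136×c×(28.2 − 234) + 0.503×4180×(28.2 − 16.8) = 0
-27.99 c = -23969
c = -23969/-27.99 ≈ 856.4 J/(kg·°C)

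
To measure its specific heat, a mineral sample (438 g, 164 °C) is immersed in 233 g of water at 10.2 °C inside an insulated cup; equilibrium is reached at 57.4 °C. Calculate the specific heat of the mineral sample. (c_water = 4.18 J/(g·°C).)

Energy conservation, ΣQ = 0:
438·c·(57.4 − 164) + 233·4.18·(57.4 − 10.2) = 0
-46691 c = -45970
c = -45970/-46691 ≈ 0.9846 J/(g·°C)

c ≈ 0.985 J/(g·°C)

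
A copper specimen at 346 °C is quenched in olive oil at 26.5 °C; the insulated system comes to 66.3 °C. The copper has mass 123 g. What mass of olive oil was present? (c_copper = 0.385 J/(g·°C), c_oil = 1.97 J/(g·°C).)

|Q_copper| = |Q_oil|:
123×0.385×(346 − 66.3) = m×1.97×(66.3 − 26.5)
78.41 m = 13245  ⇒  m ≈ 168.9 g

m ≈ 169 g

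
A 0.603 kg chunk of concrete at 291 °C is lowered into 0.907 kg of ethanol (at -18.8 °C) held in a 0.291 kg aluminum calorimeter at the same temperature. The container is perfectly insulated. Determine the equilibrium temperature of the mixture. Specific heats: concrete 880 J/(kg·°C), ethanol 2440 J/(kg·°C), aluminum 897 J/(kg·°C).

Heat gained plus heat lost sum to zero:
0.603*880*(T − 291) + 0.907*2440*(T − (-18.8)) + 0.291*897*(T − (-18.8)) = 0
530.64(T − 291) + 2213.1(T − (-18.8)) + 261.03(T − (-18.8)) = 0
(530.64 + 2213.1 + 261.03) T = 530.64*291 + 2213.1*(-18.8) + 261.03*(-18.8)
T = 107903/3004.7 ≈ 35.91 °C

T_f ≈ 35.9 °C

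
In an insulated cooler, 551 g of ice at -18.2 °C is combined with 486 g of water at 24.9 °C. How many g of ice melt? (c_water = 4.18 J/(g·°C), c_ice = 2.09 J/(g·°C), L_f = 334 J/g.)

m_melted ≈ 88.7 g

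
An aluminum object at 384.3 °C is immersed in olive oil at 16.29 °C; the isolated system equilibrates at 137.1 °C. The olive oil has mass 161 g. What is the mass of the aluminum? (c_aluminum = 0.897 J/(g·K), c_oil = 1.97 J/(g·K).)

|Q_aluminum| = |Q_oil|:
m·0.897·(384.3 − 137.1) = 161·1.97·(137.1 − 16.29)
221.74 m = 38317  ⇒  m ≈ 172.8 g

m ≈ 173 g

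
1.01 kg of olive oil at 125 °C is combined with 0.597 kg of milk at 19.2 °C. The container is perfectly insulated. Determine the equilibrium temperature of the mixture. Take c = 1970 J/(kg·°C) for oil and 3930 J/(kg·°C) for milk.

|Q_oil| = |Q_milk|:
1.01*1970*(125 − T) = 0.597*3930*(T − 19.2)
1989.7(125 − T) = 2346.2(T − 19.2)
4335.9 T = 293760  ⇒  T ≈ 67.75 °C

T_f ≈ 67.8 °C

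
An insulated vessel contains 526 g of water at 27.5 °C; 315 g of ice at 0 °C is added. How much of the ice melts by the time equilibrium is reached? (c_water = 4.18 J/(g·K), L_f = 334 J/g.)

m_melted ≈ 181 g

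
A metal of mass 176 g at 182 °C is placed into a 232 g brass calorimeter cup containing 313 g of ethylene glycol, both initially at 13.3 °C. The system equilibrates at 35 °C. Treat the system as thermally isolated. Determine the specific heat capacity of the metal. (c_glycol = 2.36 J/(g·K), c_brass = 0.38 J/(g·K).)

Taking heat into each body as positive, Σ m c ΔT = 0:
176·c·(35 − 182) + 313·2.36·(35 − 13.3) + 232·0.38·(35 − 13.3) = 0
-25872 c = -17942
c = -17942/-25872 ≈ 0.6935 J/(g·K)

c ≈ 0.694 J/(g·K)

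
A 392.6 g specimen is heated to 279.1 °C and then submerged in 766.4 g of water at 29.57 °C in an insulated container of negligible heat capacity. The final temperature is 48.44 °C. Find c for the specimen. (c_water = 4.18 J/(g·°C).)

c ≈ 0.668 J/(g·°C)

Setting the total heat transfer to zero:
392.6×c×(48.44 − 279.1) + 766.4×4.18×(48.44 − 29.57) = 0
-90557 c = -60451
c = -60451/-90557 ≈ 0.6675 J/(g·°C)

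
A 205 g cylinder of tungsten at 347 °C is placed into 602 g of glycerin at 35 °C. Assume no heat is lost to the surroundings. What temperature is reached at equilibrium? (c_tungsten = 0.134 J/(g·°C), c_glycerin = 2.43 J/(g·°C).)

With ΣQ=0 the equilibrium temperature is the m·c-weighted mean:
T_f = (27.47×347 + 1462.9×35) / (27.47 + 1462.9)
    = 60732 / 1490.3 ≈ 40.75 °C

T_f ≈ 40.8 °C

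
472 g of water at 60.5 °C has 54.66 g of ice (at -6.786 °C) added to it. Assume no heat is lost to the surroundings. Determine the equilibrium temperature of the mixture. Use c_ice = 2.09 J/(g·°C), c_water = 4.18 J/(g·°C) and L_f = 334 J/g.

T_f ≈ 45.6 °C

Setting the total heat transfer to zero:
warm ice to 0 °C: 54.66×2.09×(0 − (-6.786)) = 775.23; melt ice: 54.66×334 = 18256; warm the meltwater: 228.48 T; water cools: 472×4.18×(T − 60.5) = 1973(T − 60.5)
2201.4 T = 119364 − 19032 = 100332
T ≈ 45.58 °C (positive, so assuming full melt was valid).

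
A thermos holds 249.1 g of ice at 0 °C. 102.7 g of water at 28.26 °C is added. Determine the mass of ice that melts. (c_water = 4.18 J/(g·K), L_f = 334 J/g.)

m_melted ≈ 36.3 g

Water can give up m c ΔT = 102.7·4.18·28.26 = 12132 J before reaching 0 °C.
Melting all 249.1 g of ice would need 249.1·334 = 83199 J.
That's not enough to melt it all — equilibrium is at 0 °C with ice remaining.
m_melt = 12132 / L_f = 36.32 g.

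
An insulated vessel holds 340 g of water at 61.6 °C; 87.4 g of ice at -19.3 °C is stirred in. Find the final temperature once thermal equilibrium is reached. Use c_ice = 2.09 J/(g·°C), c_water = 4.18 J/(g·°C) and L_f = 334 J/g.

T_f ≈ 30.7 °C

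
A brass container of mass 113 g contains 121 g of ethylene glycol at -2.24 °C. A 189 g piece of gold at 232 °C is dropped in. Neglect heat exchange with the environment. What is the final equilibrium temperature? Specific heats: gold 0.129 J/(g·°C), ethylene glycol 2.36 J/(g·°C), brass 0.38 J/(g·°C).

Energy conservation, ΣQ = 0:
189·0.129·(T − 232) + 121·2.36·(T − (-2.24)) + 113·0.38·(T − (-2.24)) = 0
24.38(T − 232) + 285.56(T − (-2.24)) + 42.94(T − (-2.24)) = 0
(24.38 + 285.56 + 42.94) T = 24.38·232 + 285.56·(-2.24) + 42.94·(-2.24)
T ≈ 13.94 °C

T_f ≈ 13.9 °C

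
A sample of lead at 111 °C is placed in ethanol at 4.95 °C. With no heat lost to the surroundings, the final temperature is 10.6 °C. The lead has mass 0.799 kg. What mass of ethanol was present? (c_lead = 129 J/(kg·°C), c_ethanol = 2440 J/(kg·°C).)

m ≈ 0.751 kg

Heat lost by the lead = heat gained by the ethanol:
0.799·129·(111 − 10.6) = m·2440·(10.6 − 4.95)
13786 m = 10348  ⇒  m ≈ 0.7506 kg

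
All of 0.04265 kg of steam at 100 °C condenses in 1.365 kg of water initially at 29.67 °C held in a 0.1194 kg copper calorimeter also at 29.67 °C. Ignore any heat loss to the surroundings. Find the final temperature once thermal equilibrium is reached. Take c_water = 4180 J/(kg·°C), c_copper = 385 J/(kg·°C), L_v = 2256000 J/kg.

Let T be the final temperature. ΣQ_i = 0:
condense steam: −0.04265×2256000 = −96218
  condensate cools 100→T: 0.04265×4180×(T − 100) = 178.28(T − 100)
  water warms: 1.365×4180×(T − 29.67) = 5705.7(T − 29.67)
  cup: 45.97(T − 29.67)
5929.9 T = 96218 + 17828 + 170652 = 284698
T ≈ 48.01 °C (< 100 °C, so full condensation is consistent).

T_f ≈ 48.0 °C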